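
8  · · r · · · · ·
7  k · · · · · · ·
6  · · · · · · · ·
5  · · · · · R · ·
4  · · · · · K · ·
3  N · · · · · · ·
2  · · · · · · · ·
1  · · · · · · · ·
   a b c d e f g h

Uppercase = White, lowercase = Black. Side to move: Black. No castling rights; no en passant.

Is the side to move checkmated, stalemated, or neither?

Black to move; black king on a7.
In check: no.
Legal moves for Black include: Rh8, Rg8, Rf8, Re8, Rd8, Rb8, Ra8, Rc7, Rc6, Rc5, Rc4+, Rc3, Rc2, Rc1, Kb8, Ka8, Kb7, Kb6, ... (list truncated; more exist).
Black has legal moves and is not in check → neither.

neither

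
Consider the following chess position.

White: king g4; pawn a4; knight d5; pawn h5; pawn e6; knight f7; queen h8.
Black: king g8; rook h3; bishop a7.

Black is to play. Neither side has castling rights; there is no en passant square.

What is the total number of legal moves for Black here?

0

Black to move; king on g8.
In check: yes, from the white queen on h8.
Legal moves: none.
Count: 0.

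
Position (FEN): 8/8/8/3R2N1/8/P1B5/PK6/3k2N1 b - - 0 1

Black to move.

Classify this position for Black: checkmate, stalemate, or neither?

checkmate

Black to move; black king on d1.
In check: yes, from the white rook on d5.
King squares — c1: attacked by Kb2; e1: attacked by Bc3; c2: attacked by Kb2; d2: attacked by Bc3; e2: attacked by Ng1.
Legal moves for Black: none.
In check with no legal moves → checkmate.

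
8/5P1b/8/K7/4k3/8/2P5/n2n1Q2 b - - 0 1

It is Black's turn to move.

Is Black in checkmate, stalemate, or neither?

Black to move; black king on e4.
In check: no.
Legal moves for Black: Bg8, Bg6, Bf5, Ke5, Kd5, Kd4, Ke3, Ne3, Nc3, Nf2, Nb2, Nb3+, Nxc2.
Black has 13 legal moves and is not in check → neither.

neither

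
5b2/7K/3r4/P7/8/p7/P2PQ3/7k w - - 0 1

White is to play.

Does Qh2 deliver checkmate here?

After Qh2: black king on h1; in check: yes, from the white queen on h2.
Black has 1 legal reply: Kxh2.
In check but a legal move exists → not checkmate.

no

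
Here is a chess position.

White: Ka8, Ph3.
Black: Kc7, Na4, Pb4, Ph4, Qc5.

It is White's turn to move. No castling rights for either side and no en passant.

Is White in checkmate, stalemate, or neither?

stalemate

White to move; white king on a8.
In check: no.
King squares — a7: attacked by Qc5; b7: attacked by Kc7; b8: attacked by Kc7.
Legal moves for White: none.
Not in check and no legal moves → stalemate.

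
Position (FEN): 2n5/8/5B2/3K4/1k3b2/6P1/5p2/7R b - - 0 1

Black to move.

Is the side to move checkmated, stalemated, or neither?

neither

Black to move; black king on b4.
In check: no.
Legal moves for Black include: Ne7+, Na7, Nd6, Nb6+, Bb8, Bc7, Bh6, Bd6, Bg5, Be5, Bxg3, Be3, Bd2, Bc1, Kb5, Ka5, Ka4, Kb3, ... (list truncated; more exist).
Black has legal moves and is not in check → neither.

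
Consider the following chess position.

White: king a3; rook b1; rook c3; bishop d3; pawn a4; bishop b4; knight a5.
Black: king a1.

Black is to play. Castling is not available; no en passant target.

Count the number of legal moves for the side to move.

0

Black to move; king on a1.
In check: yes, from the white rook on b1.
Legal moves: none.
Count: 0.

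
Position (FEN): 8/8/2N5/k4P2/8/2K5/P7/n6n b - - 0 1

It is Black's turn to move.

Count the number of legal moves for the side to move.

4

Black to move; king on a5.
In check: yes, from the white knight on c6.
Legal moves: Kb6, Ka6, Kb5, Ka4.
Count: 4.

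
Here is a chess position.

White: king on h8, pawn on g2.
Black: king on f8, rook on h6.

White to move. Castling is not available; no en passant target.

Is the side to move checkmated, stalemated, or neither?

checkmate

White to move; white king on h8.
In check: yes, from the black rook on h6.
King squares — g7: attacked by Kf8; h7: attacked by Rh6; g8: attacked by Kf8.
Legal moves for White: none.
In check with no legal moves → checkmate.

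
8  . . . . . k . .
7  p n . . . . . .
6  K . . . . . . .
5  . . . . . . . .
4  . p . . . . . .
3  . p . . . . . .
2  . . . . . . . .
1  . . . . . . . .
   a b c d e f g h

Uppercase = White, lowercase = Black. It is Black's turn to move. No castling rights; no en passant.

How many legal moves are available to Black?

Black to move; king on f8.
In check: no.
Legal moves: Kg8, Ke8, Kg7, Kf7, Ke7, Nd8, Nd6, Nc5+, Na5, b2.
Count: 10.

10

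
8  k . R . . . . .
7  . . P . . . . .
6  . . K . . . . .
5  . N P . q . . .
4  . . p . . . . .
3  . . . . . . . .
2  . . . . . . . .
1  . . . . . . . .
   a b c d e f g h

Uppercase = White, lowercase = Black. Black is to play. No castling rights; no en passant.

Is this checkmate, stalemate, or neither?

checkmate

Black to move; black king on a8.
In check: yes, from the white rook on c8.
King squares — a7: attacked by Nb5; b7: attacked by Kc6; b8: attacked by Pc7.
Legal moves for Black: none.
In check with no legal moves → checkmate.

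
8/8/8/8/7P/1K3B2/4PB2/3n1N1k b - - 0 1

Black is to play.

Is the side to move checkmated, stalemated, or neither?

Black to move; black king on h1.
In check: yes, from the white bishop on f3.
King squares — g1: attacked by Bf2; g2: attacked by Bf3; h2: attacked by Nf1.
Legal moves for Black: none.
In check with no legal moves → checkmate.

checkmate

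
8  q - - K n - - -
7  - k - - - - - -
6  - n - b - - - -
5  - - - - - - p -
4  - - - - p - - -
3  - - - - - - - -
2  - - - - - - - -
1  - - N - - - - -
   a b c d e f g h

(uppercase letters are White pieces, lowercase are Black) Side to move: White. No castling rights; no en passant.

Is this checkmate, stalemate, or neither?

checkmate

White to move; white king on d8.
In check: yes, from the black queen on a8.
King squares — c7: attacked by Bd6; d7: attacked by Nb6; e7: attacked by Bd6; c8: attacked by Nb6; e8: attacked by Qa8.
Legal moves for White: none.
In check with no legal moves → checkmate.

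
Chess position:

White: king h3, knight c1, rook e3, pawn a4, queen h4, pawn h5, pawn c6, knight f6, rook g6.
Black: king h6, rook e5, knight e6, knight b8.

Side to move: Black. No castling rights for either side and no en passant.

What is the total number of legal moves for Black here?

0

Black to move; king on h6.
In check: yes, from the white rook on g6.
Legal moves: none.
Count: 0.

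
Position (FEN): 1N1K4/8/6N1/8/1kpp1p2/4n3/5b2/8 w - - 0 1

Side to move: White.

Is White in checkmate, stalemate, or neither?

White to move; white king on d8.
In check: no.
Legal moves for White: Ke8, Kc8, Ke7, Kd7, Kc7, Nd7, Nc6+, Na6+, Nh8, Nf8, Ne7, Ne5, Nh4, Nxf4.
White has 14 legal moves and is not in check → neither.

neither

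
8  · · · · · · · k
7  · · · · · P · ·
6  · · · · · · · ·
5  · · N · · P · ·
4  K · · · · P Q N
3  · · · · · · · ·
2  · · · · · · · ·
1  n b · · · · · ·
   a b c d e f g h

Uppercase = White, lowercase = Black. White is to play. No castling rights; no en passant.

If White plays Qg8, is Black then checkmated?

yes

After Qg8: black king on h8; in check: yes, from the white queen on g8.
King squares — g7: attacked by Qg8; h7: attacked by Qg8; g8: attacked by Pf7.
Black has no legal moves → checkmate.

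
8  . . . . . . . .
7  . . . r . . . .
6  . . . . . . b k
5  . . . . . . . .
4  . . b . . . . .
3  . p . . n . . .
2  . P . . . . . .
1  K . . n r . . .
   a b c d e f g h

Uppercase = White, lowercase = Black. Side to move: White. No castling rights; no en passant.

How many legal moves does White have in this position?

White to move; king on a1.
In check: no.
Legal moves: none.
Count: 0.

0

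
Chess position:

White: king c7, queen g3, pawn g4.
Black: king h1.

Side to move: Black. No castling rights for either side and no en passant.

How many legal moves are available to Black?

0

Black to move; king on h1.
In check: no.
Legal moves: none.
Count: 0.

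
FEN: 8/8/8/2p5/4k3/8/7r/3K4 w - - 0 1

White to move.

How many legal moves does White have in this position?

White to move; king on d1.
In check: no.
Legal moves: Ke1, Kc1.
Count: 2.

2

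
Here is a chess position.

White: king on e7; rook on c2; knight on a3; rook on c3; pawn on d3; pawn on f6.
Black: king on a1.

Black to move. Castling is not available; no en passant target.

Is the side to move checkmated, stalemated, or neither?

stalemate

Black to move; black king on a1.
In check: no.
King squares — b1: attacked by Na3; a2: attacked by Rc2; b2: attacked by Rc2.
Legal moves for Black: none.
Not in check and no legal moves → stalemate.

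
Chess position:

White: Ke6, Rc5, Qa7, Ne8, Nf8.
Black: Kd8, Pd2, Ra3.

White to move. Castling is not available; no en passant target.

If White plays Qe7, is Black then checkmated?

yes

After Qe7: black king on d8; in check: yes, from the white queen on e7.
King squares — c7: attacked by Rc5; d7: attacked by Ke6; e7: attacked by Ke6; c8: attacked by Rc5; e8: attacked by Qe7.
Black has no legal moves → checkmate.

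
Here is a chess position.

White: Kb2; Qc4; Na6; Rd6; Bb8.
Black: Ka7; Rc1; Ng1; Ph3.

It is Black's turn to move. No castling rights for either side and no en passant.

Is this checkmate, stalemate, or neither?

neither

Black to move; black king on a7.
In check: yes, from the white bishop on b8.
Legal moves for Black: Ka8, Kb7.
Black is in check but has 2 legal moves → neither.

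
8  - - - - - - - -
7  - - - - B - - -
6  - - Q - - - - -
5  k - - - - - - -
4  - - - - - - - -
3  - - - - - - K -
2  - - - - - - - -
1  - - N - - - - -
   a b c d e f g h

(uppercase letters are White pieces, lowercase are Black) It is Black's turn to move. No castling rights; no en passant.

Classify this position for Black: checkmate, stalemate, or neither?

stalemate

Black to move; black king on a5.
In check: no.
King squares — a4: attacked by Qc6; b4: attacked by Be7; b5: attacked by Qc6; a6: attacked by Qc6; b6: attacked by Qc6.
Legal moves for Black: none.
Not in check and no legal moves → stalemate.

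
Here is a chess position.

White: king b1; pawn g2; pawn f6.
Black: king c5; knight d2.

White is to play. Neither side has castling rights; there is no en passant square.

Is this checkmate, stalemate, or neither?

neither

White to move; white king on b1.
In check: yes, from the black knight on d2.
Legal moves for White: Kc2, Kb2, Ka2, Kc1, Ka1.
White is in check but has 5 legal moves → neither.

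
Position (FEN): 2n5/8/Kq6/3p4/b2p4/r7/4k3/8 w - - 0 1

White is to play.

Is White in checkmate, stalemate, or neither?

White to move; white king on a6.
In check: yes, from the black queen on b6.
King squares — a5: attacked by Qb6; b5: attacked by Ba4; b6: attacked by Nc8; a7: attacked by Qb6; b7: attacked by Qb6.
Legal moves for White: none.
In check with no legal moves → checkmate.

checkmate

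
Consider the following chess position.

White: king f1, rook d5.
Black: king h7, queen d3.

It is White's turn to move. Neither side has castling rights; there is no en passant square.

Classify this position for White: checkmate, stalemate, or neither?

White to move; white king on f1.
In check: yes, from the black queen on d3.
Legal moves for White: Kg2, Kf2, Kg1, Ke1, Rxd3.
White is in check but has 5 legal moves → neither.

neither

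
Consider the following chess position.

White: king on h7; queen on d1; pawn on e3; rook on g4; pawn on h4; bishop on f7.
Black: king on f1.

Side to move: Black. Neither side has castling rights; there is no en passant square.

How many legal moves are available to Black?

1

Black to move; king on f1.
In check: yes, from the white queen on d1.
Legal moves: Kf2.
Count: 1.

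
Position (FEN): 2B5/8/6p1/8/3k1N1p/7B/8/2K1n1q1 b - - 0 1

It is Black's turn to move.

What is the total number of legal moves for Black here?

20

Black to move; king on d4.
In check: no.
Legal moves: Ke5, Kc5, Ke4, Kc4, Ke3, Kc3, Qg5, Qg4, Qg3, Qe3+, Qh2, Qg2, Qf2, Qh1, Qf1, Nf3+, Nd3+, Ng2+, Nc2+, g5.
Count: 20.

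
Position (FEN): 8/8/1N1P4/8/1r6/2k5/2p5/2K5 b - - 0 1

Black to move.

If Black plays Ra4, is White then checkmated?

no

After Ra4: white king on c1; in check: no.
White is not in check, so this cannot be checkmate.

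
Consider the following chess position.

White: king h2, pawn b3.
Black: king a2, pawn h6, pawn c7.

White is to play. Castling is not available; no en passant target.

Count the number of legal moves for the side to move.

6

White to move; king on h2.
In check: no.
Legal moves: Kh3, Kg3, Kg2, Kh1, Kg1, b4.
Count: 6.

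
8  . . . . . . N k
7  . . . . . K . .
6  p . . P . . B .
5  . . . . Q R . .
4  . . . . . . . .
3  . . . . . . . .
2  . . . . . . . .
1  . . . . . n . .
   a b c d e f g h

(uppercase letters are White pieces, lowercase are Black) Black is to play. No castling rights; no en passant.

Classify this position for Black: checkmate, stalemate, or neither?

Black to move; black king on h8.
In check: yes, from the white queen on e5.
King squares — g7: attacked by Qe5; h7: attacked by Bg6; g8: attacked by Kf7.
Legal moves for Black: none.
In check with no legal moves → checkmate.

checkmate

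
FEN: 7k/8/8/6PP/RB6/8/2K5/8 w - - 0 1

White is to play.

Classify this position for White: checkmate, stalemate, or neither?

neither

White to move; white king on c2.
In check: no.
Legal moves for White include: Bf8, Be7, Bd6, Bc5, Ba5, Bc3+, Ba3, Bd2, Be1, Ra8+, Ra7, Ra6, Ra5, Ra3, Ra2, Ra1, Kd3, Kc3, ... (list truncated; more exist).
White has legal moves and is not in check → neither.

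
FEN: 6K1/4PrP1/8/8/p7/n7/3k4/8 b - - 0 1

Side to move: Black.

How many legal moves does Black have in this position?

Black to move; king on d2.
In check: no.
Legal moves: Rf8+, Rxg7+, Rxe7, Rf6, Rf5, Rf4, Rf3, Rf2, Rf1, Nb5, Nc4, Nc2, Nb1, Ke3, Kd3, Kc3, Ke2, Kc2, Ke1, Kd1, Kc1.
Count: 21.

21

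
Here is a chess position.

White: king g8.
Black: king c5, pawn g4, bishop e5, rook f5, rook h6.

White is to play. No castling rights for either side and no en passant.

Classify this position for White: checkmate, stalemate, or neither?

White to move; white king on g8.
In check: no.
King squares — f7: attacked by Rf5; g7: attacked by Be5; h7: attacked by Rh6; f8: attacked by Rf5; h8: attacked by Be5.
Legal moves for White: none.
Not in check and no legal moves → stalemate.

stalemate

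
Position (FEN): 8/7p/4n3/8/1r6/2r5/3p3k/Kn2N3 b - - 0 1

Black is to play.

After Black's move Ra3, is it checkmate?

After Ra3: white king on a1; in check: yes, from the black rook on a3.
King squares — b1: attacked by Rb4; a2: attacked by Ra3; b2: attacked by Rb4.
White has no legal moves → checkmate.

yes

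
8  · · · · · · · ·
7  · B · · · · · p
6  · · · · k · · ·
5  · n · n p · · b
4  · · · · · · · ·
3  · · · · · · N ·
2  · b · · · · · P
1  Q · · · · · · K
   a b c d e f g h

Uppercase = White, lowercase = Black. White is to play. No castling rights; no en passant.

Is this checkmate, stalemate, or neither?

neither

White to move; white king on h1.
In check: no.
Legal moves for White include: Bc8+, Ba8, Bc6, Ba6, Bxd5+, Nxh5, Nf5, Ne4, Ne2, Nf1, Kg2, Kg1, Qa8, Qa7, Qa6+, Qa5, Qa4, Qa3, ... (list truncated; more exist).
White has legal moves and is not in check → neither.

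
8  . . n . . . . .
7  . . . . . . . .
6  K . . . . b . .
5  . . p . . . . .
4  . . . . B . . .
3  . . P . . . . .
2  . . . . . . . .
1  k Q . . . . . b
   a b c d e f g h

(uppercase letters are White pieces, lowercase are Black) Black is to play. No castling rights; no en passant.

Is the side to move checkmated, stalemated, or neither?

Black to move; black king on a1.
In check: yes, from the white queen on b1.
King squares — b1: attacked by Be4; a2: attacked by Qb1; b2: attacked by Qb1.
Legal moves for Black: none.
In check with no legal moves → checkmate.

checkmate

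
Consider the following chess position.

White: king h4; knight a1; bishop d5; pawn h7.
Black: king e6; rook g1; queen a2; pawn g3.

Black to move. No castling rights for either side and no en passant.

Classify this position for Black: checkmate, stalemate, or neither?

Black to move; black king on e6.
In check: yes, from the white bishop on d5.
Legal moves for Black: Ke7, Kd7, Kf6, Kd6, Kf5, Ke5, Kxd5, Qxd5.
Black is in check but has 8 legal moves → neither.

neither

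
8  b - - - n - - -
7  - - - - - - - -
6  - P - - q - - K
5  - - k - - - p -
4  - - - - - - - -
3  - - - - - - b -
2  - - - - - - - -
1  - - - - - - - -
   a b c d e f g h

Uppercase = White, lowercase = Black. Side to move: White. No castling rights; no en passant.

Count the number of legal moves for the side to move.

White to move; king on h6.
In check: yes, from the black queen on e6.
Legal moves: Kh7, Kh5, Kxg5.
Count: 3.

3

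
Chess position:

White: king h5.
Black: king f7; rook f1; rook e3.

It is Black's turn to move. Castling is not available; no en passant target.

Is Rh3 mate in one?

no

After Rh3: white king on h5; in check: yes, from the black rook on h3.
White has 2 legal replies: Kg5, Kg4.
In check but a legal move exists → not checkmate.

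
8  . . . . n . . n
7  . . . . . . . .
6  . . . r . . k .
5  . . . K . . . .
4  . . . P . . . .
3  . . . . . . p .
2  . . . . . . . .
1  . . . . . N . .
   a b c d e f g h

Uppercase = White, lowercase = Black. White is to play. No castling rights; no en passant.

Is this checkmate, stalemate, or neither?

White to move; white king on d5.
In check: yes, from the black rook on d6.
Legal moves for White: Ke5, Kc5, Ke4, Kc4.
White is in check but has 4 legal moves → neither.

neither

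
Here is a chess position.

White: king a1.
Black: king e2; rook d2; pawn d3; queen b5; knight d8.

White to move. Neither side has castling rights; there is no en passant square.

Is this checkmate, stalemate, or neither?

White to move; white king on a1.
In check: no.
King squares — b1: attacked by Qb5; a2: attacked by Rd2; b2: attacked by Rd2.
Legal moves for White: none.
Not in check and no legal moves → stalemate.

stalemate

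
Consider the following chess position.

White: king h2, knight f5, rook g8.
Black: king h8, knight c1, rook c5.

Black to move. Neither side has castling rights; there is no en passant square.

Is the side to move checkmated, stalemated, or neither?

neither

Black to move; black king on h8.
In check: yes, from the white rook on g8.
King squares — g7: attacked by Nf5; h7: available; g8: available.
Legal moves for Black: Kxg8, Kh7.
Black is in check but has 2 legal moves → neither.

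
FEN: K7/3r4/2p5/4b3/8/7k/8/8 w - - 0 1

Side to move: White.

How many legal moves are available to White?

0

White to move; king on a8.
In check: no.
Legal moves: none.
Count: 0.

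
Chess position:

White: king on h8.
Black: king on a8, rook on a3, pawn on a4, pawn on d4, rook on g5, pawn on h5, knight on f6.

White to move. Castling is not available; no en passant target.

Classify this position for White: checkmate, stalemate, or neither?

stalemate

White to move; white king on h8.
In check: no.
King squares — g7: attacked by Rg5; h7: attacked by Nf6; g8: attacked by Rg5.
Legal moves for White: none.
Not in check and no legal moves → stalemate.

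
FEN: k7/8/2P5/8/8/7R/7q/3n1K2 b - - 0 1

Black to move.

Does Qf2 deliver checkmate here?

yes

After Qf2: white king on f1; in check: yes, from the black queen on f2.
King squares — e1: attacked by Qf2; g1: attacked by Qf2; e2: attacked by Qf2; f2: attacked by Nd1; g2: attacked by Qf2.
White has no legal moves → checkmate.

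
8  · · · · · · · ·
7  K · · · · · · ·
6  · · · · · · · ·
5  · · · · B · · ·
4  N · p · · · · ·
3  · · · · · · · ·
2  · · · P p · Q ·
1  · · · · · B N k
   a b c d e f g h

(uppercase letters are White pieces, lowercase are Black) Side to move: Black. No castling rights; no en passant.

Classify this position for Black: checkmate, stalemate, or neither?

Black to move; black king on h1.
In check: yes, from the white queen on g2.
King squares — g1: attacked by Qg2; g2: attacked by Bf1; h2: attacked by Qg2.
Legal moves for Black: none.
In check with no legal moves → checkmate.

checkmate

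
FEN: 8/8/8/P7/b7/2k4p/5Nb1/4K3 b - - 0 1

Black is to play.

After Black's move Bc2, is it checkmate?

After Bc2: white king on e1; in check: no.
White is not in check, so this cannot be checkmate.

no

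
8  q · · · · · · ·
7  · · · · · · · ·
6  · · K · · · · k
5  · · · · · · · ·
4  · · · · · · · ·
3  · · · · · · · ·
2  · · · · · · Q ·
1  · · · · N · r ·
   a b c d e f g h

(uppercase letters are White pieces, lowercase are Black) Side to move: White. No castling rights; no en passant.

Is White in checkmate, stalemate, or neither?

White to move; white king on c6.
In check: yes, from the black queen on a8.
King squares — b5: available; c5: available; d5: attacked by Qa8; b6: available; d6: available; b7: attacked by Qa8; c7: available; d7: available.
Legal moves for White: Kd7, Kc7, Kd6, Kb6, Kc5, Kb5.
White is in check but has 6 legal moves → neither.

neither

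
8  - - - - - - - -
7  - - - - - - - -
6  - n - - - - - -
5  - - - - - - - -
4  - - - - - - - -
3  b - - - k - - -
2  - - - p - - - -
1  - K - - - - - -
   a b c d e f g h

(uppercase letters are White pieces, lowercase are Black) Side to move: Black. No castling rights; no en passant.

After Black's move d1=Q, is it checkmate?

no

After d1=Q: white king on b1; in check: yes, from the black queen on d1.
White has 1 legal reply: Ka2.
In check but a legal move exists → not checkmate.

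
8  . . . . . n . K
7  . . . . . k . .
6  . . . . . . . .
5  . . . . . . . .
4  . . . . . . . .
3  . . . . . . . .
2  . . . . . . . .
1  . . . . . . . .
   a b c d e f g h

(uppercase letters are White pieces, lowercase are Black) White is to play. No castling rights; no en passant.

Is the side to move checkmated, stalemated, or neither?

stalemate

White to move; white king on h8.
In check: no.
King squares — g7: attacked by Kf7; h7: attacked by Nf8; g8: attacked by Kf7.
Legal moves for White: none.
Not in check and no legal moves → stalemate.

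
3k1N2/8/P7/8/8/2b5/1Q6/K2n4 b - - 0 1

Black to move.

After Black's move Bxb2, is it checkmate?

no

After Bxb2: white king on a1; in check: yes, from the black bishop on b2.
White has 2 legal replies: Ka2, Kb1.
In check but a legal move exists → not checkmate.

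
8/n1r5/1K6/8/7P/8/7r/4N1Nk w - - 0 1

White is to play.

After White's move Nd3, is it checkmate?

no

After Nd3: black king on h1; in check: no.
Black is not in check, so this cannot be checkmate.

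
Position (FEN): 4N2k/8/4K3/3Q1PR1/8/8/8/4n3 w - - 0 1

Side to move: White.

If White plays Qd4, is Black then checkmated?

After Qd4: black king on h8; in check: yes, from the white queen on d4.
Black has 1 legal reply: Kh7.
In check but a legal move exists → not checkmate.

no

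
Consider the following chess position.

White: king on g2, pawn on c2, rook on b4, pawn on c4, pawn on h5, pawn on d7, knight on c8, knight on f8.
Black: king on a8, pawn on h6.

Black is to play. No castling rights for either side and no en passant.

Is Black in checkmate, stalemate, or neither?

Black to move; black king on a8.
In check: no.
King squares — a7: attacked by Nc8; b7: attacked by Rb4; b8: attacked by Rb4.
Legal moves for Black: none.
Not in check and no legal moves → stalemate.

stalemate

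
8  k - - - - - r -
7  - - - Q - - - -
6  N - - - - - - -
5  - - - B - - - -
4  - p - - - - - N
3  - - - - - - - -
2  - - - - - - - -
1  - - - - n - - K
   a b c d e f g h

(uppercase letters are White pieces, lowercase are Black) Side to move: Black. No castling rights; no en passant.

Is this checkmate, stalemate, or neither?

Black to move; black king on a8.
In check: yes, from the white bishop on d5.
King squares — a7: attacked by Qd7; b7: attacked by Bd5; b8: attacked by Na6.
Legal moves for Black: none.
In check with no legal moves → checkmate.

checkmate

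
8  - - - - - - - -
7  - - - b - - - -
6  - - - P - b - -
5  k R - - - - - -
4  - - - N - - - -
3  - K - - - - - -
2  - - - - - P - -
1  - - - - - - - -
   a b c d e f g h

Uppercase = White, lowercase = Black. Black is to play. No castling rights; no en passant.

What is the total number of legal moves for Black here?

Black to move; king on a5.
In check: yes, from the white rook on b5.
Legal moves: Ka6, Bxb5.
Count: 2.

2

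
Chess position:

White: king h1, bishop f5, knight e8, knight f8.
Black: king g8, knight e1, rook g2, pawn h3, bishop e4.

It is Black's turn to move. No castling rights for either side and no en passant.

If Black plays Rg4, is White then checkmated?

After Rg4: white king on h1; in check: yes, from the black bishop on e4.
White has 2 legal replies: Kh2, Bxe4.
In check but a legal move exists → not checkmate.

no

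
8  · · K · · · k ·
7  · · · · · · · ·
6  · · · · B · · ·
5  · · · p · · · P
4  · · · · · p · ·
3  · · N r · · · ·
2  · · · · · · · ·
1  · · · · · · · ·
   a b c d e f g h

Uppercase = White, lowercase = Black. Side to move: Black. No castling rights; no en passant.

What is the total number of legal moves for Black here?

4

Black to move; king on g8.
In check: yes, from the white bishop on e6.
Legal moves: Kh8, Kf8, Kh7, Kg7.
Count: 4.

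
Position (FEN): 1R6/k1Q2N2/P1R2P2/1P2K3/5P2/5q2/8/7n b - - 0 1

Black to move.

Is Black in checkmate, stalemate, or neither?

Black to move; black king on a7.
In check: yes, from the white queen on c7.
King squares — a6: attacked by Pb5; b6: attacked by Rc6; b7: attacked by Pa6; a8: attacked by Rb8; b8: attacked by Qc7.
Legal moves for Black: none.
In check with no legal moves → checkmate.

checkmate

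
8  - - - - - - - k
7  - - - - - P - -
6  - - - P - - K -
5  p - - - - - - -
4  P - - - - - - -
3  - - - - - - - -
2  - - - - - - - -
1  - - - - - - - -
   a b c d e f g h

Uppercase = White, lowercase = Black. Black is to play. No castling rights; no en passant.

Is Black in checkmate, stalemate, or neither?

Black to move; black king on h8.
In check: no.
King squares — g7: attacked by Kg6; h7: attacked by Kg6; g8: attacked by Pf7.
Legal moves for Black: none.
Not in check and no legal moves → stalemate.

stalemate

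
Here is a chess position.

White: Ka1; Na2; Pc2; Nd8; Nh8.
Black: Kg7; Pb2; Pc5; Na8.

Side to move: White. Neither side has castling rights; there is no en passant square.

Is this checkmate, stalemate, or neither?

White to move; white king on a1.
In check: yes, from the black pawn on b2.
King squares — b1: available; a2: own knight; b2: available.
Legal moves for White: Kxb2, Kb1.
White is in check but has 2 legal moves → neither.

neither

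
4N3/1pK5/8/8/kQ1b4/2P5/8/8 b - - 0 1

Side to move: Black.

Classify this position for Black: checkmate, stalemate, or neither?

Black to move; black king on a4.
In check: yes, from the white queen on b4.
King squares — a3: attacked by Qb4; b3: attacked by Qb4; b4: attacked by Pc3; a5: attacked by Qb4; b5: attacked by Qb4.
Legal moves for Black: none.
In check with no legal moves → checkmate.

checkmate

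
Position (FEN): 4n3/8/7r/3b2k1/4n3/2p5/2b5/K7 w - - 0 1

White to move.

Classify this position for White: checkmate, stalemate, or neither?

White to move; white king on a1.
In check: no.
King squares — b1: attacked by Bc2; a2: attacked by Bd5; b2: attacked by Pc3.
Legal moves for White: none.
Not in check and no legal moves → stalemate.

stalemate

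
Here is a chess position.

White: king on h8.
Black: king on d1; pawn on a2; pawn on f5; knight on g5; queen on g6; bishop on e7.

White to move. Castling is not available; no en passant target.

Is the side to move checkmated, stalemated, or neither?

White to move; white king on h8.
In check: no.
King squares — g7: attacked by Qg6; h7: attacked by Ng5; g8: attacked by Qg6.
Legal moves for White: none.
Not in check and no legal moves → stalemate.

stalemate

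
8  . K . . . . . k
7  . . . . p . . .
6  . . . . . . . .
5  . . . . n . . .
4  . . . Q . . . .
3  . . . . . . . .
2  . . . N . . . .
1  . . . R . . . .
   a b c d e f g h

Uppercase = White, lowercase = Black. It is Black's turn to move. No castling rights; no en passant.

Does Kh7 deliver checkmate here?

After Kh7: white king on b8; in check: no.
White is not in check, so this cannot be checkmate.

no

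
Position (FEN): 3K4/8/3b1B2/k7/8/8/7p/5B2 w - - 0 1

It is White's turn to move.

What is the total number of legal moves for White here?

White to move; king on d8.
In check: no.
Legal moves: Ke8, Kc8, Kd7, Bh8, Bg7, Be7, Bg5, Be5, Bh4, Bd4, Bc3+, Bb2, Ba1, Ba6, Bb5, Bc4, Bh3, Bd3, Bg2, Be2.
Count: 20.

20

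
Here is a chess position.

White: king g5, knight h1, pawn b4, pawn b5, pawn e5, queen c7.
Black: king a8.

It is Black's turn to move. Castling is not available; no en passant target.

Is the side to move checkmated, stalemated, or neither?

stalemate

Black to move; black king on a8.
In check: no.
King squares — a7: attacked by Qc7; b7: attacked by Qc7; b8: attacked by Qc7.
Legal moves for Black: none.
Not in check and no legal moves → stalemate.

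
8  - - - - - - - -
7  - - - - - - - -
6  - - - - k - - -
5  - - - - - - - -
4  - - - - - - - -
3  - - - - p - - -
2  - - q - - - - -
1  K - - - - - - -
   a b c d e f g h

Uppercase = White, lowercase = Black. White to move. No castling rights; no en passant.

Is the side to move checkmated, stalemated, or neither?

White to move; white king on a1.
In check: no.
King squares — b1: attacked by Qc2; a2: attacked by Qc2; b2: attacked by Qc2.
Legal moves for White: none.
Not in check and no legal moves → stalemate.

stalemate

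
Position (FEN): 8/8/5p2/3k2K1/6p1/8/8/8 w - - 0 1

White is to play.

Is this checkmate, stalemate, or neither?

neither

White to move; white king on g5.
In check: yes, from the black pawn on f6.
Legal moves for White: Kh6, Kg6, Kxf6, Kh5, Kf5, Kh4, Kxg4, Kf4.
White is in check but has 8 legal moves → neither.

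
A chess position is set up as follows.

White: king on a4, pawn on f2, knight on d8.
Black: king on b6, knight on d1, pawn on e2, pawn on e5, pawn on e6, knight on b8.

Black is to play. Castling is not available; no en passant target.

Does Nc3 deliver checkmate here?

no

After Nc3: white king on a4; in check: yes, from the black knight on c3.
White has 3 legal replies: Kb4, Kb3, Ka3.
In check but a legal move exists → not checkmate.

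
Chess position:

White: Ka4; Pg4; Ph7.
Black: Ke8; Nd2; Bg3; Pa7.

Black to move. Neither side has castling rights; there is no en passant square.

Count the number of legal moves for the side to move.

22

Black to move; king on e8.
In check: no.
Legal moves: Kf8, Kd8, Kf7, Ke7, Kd7, Bb8, Bc7, Bd6, Be5, Bh4, Bf4, Bh2, Bf2, Be1, Ne4, Nc4, Nf3, Nb3, Nf1, Nb1, a6, a5.
Count: 22.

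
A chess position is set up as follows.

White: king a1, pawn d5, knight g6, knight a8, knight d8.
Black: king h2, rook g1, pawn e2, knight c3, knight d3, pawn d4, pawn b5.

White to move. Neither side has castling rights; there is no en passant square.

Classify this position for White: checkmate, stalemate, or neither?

checkmate

White to move; white king on a1.
In check: yes, from the black rook on g1.
King squares — b1: attacked by Rg1; a2: attacked by Nc3; b2: attacked by Nd3.
Legal moves for White: none.
In check with no legal moves → checkmate.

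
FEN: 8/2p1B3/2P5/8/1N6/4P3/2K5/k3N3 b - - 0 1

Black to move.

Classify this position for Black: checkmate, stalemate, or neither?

stalemate

Black to move; black king on a1.
In check: no.
King squares — b1: attacked by Kc2; a2: attacked by Nb4; b2: attacked by Kc2.
Legal moves for Black: none.
Not in check and no legal moves → stalemate.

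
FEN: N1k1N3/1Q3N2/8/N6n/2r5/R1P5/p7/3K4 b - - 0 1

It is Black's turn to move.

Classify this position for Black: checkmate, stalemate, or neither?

Black to move; black king on c8.
In check: yes, from the white queen on b7.
King squares — b7: attacked by Na5; c7: attacked by Qb7; d7: attacked by Qb7; b8: attacked by Qb7; d8: attacked by Nf7.
Legal moves for Black: none.
In check with no legal moves → checkmate.

checkmate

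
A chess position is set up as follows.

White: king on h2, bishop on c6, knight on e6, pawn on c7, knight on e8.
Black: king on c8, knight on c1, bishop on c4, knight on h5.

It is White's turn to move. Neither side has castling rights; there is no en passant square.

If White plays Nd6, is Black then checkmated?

After Nd6: black king on c8; in check: yes, from the white knight on d6.
King squares — b7: attacked by Bc6; c7: attacked by Ne6; d7: attacked by Bc6; b8: attacked by Pc7; d8: attacked by Ne6.
Black has no legal moves → checkmate.

yes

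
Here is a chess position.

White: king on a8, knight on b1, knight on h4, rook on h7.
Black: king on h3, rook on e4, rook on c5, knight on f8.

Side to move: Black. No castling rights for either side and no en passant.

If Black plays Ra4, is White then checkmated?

After Ra4: white king on a8; in check: yes, from the black rook on a4.
White has 3 legal replies: Kb8, Kb7, Ra7.
In check but a legal move exists → not checkmate.

no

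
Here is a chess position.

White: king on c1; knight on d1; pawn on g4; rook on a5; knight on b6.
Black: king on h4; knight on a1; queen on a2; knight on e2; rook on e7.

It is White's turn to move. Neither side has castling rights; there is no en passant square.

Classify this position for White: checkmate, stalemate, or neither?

checkmate

White to move; white king on c1.
In check: yes, from the black knight on e2.
King squares — b1: attacked by Qa2; d1: own knight; b2: attacked by Qa2; c2: attacked by Na1; d2: attacked by Qa2.
Legal moves for White: none.
In check with no legal moves → checkmate.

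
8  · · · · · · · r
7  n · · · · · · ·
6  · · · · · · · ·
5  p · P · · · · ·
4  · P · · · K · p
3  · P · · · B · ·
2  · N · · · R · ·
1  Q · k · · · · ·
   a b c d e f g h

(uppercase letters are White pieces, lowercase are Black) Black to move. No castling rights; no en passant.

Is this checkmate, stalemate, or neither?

Black to move; black king on c1.
In check: yes, from the white queen on a1.
King squares — b1: attacked by Qa1; d1: attacked by Qa1; b2: attacked by Qa1; c2: attacked by Rf2; d2: attacked by Rf2.
Legal moves for Black: none.
In check with no legal moves → checkmate.

checkmate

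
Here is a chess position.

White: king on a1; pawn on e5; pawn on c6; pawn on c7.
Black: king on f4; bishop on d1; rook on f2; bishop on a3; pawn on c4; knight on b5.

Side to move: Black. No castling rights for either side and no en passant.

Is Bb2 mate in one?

no

After Bb2: white king on a1; in check: yes, from the black bishop on b2.
White has 2 legal replies: Ka2, Kb1.
In check but a legal move exists → not checkmate.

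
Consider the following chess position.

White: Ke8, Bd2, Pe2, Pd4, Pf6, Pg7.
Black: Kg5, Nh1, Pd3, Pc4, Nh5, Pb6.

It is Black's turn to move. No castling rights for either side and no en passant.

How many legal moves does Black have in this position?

6

Black to move; king on g5.
In check: yes, from the white bishop on d2.
Legal moves: Kg6, Kxf6, Kf5, Kh4, Kg4, Nf4.
Count: 6.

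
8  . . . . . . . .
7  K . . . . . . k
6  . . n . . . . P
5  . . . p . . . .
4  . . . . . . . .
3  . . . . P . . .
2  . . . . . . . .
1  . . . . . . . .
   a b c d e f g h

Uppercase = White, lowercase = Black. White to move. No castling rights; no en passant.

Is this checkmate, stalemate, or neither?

neither

White to move; white king on a7.
In check: yes, from the black knight on c6.
Legal moves for White: Ka8, Kb7, Kb6, Ka6.
White is in check but has 4 legal moves → neither.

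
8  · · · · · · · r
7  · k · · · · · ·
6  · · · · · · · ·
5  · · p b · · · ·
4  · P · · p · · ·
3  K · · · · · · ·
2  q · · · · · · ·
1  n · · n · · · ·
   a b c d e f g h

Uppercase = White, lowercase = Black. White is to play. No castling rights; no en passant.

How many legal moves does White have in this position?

White to move; king on a3.
In check: yes, from the black queen on a2.
Legal moves: none.
Count: 0.

0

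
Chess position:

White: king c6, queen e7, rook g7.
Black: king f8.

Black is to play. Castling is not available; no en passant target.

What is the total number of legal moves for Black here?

0

Black to move; king on f8.
In check: yes, from the white queen on e7.
Legal moves: none.
Count: 0.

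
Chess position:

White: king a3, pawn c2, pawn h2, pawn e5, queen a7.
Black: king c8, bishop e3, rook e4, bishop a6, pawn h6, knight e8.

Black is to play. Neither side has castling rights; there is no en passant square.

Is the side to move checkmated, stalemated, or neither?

neither

Black to move; black king on c8.
In check: no.
Legal moves for Black include: Ng7, Nc7, Nf6, Nd6, Kd8, Bb7, Bb5, Bc4, Bd3, Be2, Bf1, Rxe5, Rh4, Rg4, Rf4, Rd4, Rc4, Rb4, ... (list truncated; more exist).
Black has legal moves and is not in check → neither.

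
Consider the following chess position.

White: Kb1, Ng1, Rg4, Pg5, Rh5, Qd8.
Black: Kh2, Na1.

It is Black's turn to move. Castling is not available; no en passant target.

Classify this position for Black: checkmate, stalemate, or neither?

Black to move; black king on h2.
In check: yes, from the white rook on h5.
King squares — g1: attacked by Rg4; h1: attacked by Rh5; g2: attacked by Rg4; g3: attacked by Rg4; h3: attacked by Ng1.
Legal moves for Black: none.
In check with no legal moves → checkmate.

checkmate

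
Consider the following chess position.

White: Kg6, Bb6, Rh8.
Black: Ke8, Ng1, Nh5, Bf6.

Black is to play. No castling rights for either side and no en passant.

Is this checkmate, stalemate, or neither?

neither

Black to move; black king on e8.
In check: yes, from the white rook on h8.
King squares — d7: available; e7: available; f7: attacked by Kg6; d8: attacked by Bb6; f8: attacked by Rh8.
Legal moves for Black: Ke7, Kd7, Bxh8.
Black is in check but has 3 legal moves → neither.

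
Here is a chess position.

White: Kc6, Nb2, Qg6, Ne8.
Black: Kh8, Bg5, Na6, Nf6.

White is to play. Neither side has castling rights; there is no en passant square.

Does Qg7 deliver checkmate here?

yes

After Qg7: black king on h8; in check: yes, from the white queen on g7.
King squares — g7: attacked by Ne8; h7: attacked by Qg7; g8: attacked by Qg7.
Black has no legal moves → checkmate.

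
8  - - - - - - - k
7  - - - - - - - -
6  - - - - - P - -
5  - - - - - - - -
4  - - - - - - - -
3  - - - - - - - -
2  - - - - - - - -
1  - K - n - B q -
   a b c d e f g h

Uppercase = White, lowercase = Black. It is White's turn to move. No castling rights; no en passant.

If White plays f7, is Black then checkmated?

no

After f7: black king on h8; in check: no.
Black is not in check, so this cannot be checkmate.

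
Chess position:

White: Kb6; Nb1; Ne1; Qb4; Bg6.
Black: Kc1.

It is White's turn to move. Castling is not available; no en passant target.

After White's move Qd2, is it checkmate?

After Qd2: black king on c1; in check: yes, from the white queen on d2.
King squares — b1: attacked by Bg6; d1: attacked by Qd2; b2: attacked by Qd2; c2: attacked by Ne1; d2: attacked by Nb1.
Black has no legal moves → checkmate.

yes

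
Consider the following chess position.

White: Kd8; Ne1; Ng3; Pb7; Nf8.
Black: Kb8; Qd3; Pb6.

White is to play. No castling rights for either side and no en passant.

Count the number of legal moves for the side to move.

4

White to move; king on d8.
In check: yes, from the black queen on d3.
Legal moves: Ke8, Ke7, Nd7+, Nxd3.
Count: 4.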